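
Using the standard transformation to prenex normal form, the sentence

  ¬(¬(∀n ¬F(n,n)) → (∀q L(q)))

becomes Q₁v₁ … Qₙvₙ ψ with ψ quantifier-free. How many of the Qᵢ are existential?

Eliminate → and ↔ using ¬ and ∨.
  ¬(¬¬(∀n ¬F(n,n)) ∨ (∀q L(q)))
Move each ¬ inward, flipping quantifiers it crosses:
  (∃n F(n,n)) ∧ (∃q ¬L(q))
Extract every quantifier outward, since the variables are now distinct and don't occur free across branches:
  ∃n ∃q (F(n,n) ∧ ¬L(q))
The prefix is ∃n ∃q: 0 universal, 2 existential.

2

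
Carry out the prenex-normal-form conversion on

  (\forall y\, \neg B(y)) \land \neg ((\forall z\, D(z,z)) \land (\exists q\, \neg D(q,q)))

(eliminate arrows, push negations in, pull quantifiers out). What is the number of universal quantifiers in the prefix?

2

Drive negations inward (¬∀x A ≡ ∃x ¬A, ¬∃x A ≡ ∀x ¬A, De Morgan for ∧/∨):
  (\forall y\, \neg B(y)) \land ((\exists z\, \neg D(z,z)) \lor (\forall q\, D(q,q)))
All bound variables are already distinct, so no renaming is needed.
Pull the quantifiers to the front (each side's bound variable is not free in the other side):
  \forall y\, \exists z\, \forall q\, (\neg B(y) \land (\neg D(z,z) \lor D(q,q)))
The prefix is \forall y \exists z \forall q: 2 universal, 1 existential.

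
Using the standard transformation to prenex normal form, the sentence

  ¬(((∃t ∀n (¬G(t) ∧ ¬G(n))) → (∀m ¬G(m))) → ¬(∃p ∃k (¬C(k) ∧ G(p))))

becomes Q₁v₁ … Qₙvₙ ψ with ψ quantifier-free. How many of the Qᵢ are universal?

Rewrite implications/biconditionals: A → B as ¬A ∨ B.
  ¬(¬(¬(∃t ∀n (¬G(t) ∧ ¬G(n))) ∨ (∀m ¬G(m))) ∨ ¬(∃p ∃k (¬C(k) ∧ G(p))))
Push ¬ through the quantifiers and connectives to reach negation normal form:
  ((∀t ∃n (G(t) ∨ G(n))) ∨ (∀m ¬G(m))) ∧ (∃p ∃k (¬C(k) ∧ G(p)))
Pull the quantifiers to the front (each side's bound variable is not free in the other side):
  ∀t ∃n ∀m ∃p ∃k ((G(t) ∨ G(n) ∨ ¬G(m)) ∧ ¬C(k) ∧ G(p))
The prefix is ∀t ∃n ∀m ∃p ∃k: 2 universal, 3 existential.

2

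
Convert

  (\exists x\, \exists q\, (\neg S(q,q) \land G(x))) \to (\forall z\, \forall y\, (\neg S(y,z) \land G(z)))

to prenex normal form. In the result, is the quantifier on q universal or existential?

Eliminate → and ↔ using ¬ and ∨.
  \neg (\exists x\, \exists q\, (\neg S(q,q) \land G(x))) \lor (\forall z\, \forall y\, (\neg S(y,z) \land G(z)))
Push ¬ through the quantifiers and connectives to reach negation normal form:
  (\forall x\, \forall q\, (S(q,q) \lor \neg G(x))) \lor (\forall z\, \forall y\, (\neg S(y,z) \land G(z)))
Extract every quantifier outward, since the variables are now distinct and don't occur free across branches:
  \forall x\, \forall q\, \forall z\, \forall y\, (S(q,q) \lor \neg G(x) \lor \neg S(y,z) \land G(z))
The quantifier \exists q sits under an odd number of negations (counting the antecedent side of each →), so it flips to \forall q.

universal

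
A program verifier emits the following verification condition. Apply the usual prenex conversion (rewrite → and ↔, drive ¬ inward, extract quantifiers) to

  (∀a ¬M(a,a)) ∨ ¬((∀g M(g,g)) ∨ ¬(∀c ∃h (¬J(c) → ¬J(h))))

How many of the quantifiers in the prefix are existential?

2

Eliminate → and ↔ using ¬ and ∨.
  (∀a ¬M(a,a)) ∨ ¬((∀g M(g,g)) ∨ ¬(∀c ∃h (¬¬J(c) ∨ ¬J(h))))
Drive negations inward (¬∀x A ≡ ∃x ¬A, ¬∃x A ≡ ∀x ¬A, De Morgan for ∧/∨):
  (∀a ¬M(a,a)) ∨ (∃g ¬M(g,g)) ∧ (∀c ∃h (J(c) ∨ ¬J(h)))
All bound variables are already distinct, so no renaming is needed.
Pull the quantifiers to the front (each side's bound variable is not free in the other side):
  ∀a ∃g ∀c ∃h (¬M(a,a) ∨ ¬M(g,g) ∧ (J(c) ∨ ¬J(h)))
The prefix is ∀a ∃g ∀c ∃h: 2 universal, 2 existential.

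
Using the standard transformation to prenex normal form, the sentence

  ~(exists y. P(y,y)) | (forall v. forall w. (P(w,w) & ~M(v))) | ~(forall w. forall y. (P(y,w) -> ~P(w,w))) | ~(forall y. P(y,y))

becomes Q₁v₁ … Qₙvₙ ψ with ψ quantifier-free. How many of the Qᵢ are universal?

3

Rewrite implications/biconditionals: A → B as ¬A ∨ B.
  ~(exists y. P(y,y)) | (forall v. forall w. (P(w,w) & ~M(v))) | ~(forall w. forall y. (~P(y,w) | ~P(w,w))) | ~(forall y. P(y,y))
Push ¬ through the quantifiers and connectives to reach negation normal form:
  (forall y. ~P(y,y)) | (forall v. forall w. (P(w,w) & ~M(v))) | (exists w. exists y. (P(y,w) & P(w,w))) | (exists y. ~P(y,y))
Standardize variables apart so no two quantifiers bind the same name: w↦z, y↦w1, y↦z1.
  (forall y. ~P(y,y)) | (forall v. forall w. (P(w,w) & ~M(v))) | (exists z. exists w1. (P(w1,z) & P(z,z))) | (exists z1. ~P(z1,z1))
Extract every quantifier outward, since the variables are now distinct and don't occur free across branches:
  forall y. forall v. forall w. exists z. exists w1. exists z1. (~P(y,y) | P(w,w) & ~M(v) | P(w1,z) & P(z,z) | ~P(z1,z1))
The prefix is forall y forall v forall w exists z exists w1 exists z1: 3 universal, 3 existential.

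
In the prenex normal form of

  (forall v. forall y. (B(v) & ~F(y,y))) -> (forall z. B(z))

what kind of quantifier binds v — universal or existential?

existential

Rewrite implications/biconditionals: A → B as ¬A ∨ B.
  ~(forall v. forall y. (B(v) & ~F(y,y))) | (forall z. B(z))
Push ¬ through the quantifiers and connectives to reach negation normal form:
  (exists v. exists y. (~B(v) | F(y,y))) | (forall z. B(z))
All bound variables are already distinct, so no renaming is needed.
Pull the quantifiers to the front (each side's bound variable is not free in the other side):
  exists v. exists y. forall z. (~B(v) | F(y,y) | B(z))
The quantifier forall v sits under an odd number of negations (counting the antecedent side of each →), so it flips to exists v.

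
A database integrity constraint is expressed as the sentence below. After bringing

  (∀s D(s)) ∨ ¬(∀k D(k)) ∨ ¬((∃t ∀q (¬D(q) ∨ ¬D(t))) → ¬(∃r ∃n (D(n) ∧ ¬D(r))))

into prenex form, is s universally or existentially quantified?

First replace A → B with ¬A ∨ B.
  (∀s D(s)) ∨ ¬(∀k D(k)) ∨ ¬(¬(∃t ∀q (¬D(q) ∨ ¬D(t))) ∨ ¬(∃r ∃n (D(n) ∧ ¬D(r))))
Drive negations inward (¬∀x A ≡ ∃x ¬A, ¬∃x A ≡ ∀x ¬A, De Morgan for ∧/∨):
  (∀s D(s)) ∨ (∃k ¬D(k)) ∨ (∃t ∀q (¬D(q) ∨ ¬D(t))) ∧ (∃r ∃n (D(n) ∧ ¬D(r)))
All bound variables are already distinct, so no renaming is needed.
Finally move all quantifiers to the prefix:
  ∀s ∃k ∃t ∀q ∃r ∃n (D(s) ∨ ¬D(k) ∨ (¬D(q) ∨ ¬D(t)) ∧ D(n) ∧ ¬D(r))
The quantifier ∀s sits under an even number of negations (counting the antecedent side of each →), so it remains universal.

universal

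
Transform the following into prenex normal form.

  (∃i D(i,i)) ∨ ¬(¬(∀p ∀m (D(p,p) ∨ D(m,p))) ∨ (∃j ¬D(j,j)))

Move each ¬ inward, flipping quantifiers it crosses:
  (∃i D(i,i)) ∨ (∀p ∀m (D(p,p) ∨ D(m,p))) ∧ (∀j D(j,j))
Extract every quantifier outward, since the variables are now distinct and don't occur free across branches:
  ∃i ∀p ∀m ∀j (D(i,i) ∨ (D(p,p) ∨ D(m,p)) ∧ D(j,j))

∃i ∀p ∀m ∀j (D(i,i) ∨ (D(p,p) ∨ D(m,p)) ∧ D(j,j))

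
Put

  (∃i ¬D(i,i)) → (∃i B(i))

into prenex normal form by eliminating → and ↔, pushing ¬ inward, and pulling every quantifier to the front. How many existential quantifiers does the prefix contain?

Eliminate → and ↔ using ¬ and ∨.
  ¬(∃i ¬D(i,i)) ∨ (∃i B(i))
Drive negations inward (¬∀x A ≡ ∃x ¬A, ¬∃x A ≡ ∀x ¬A, De Morgan for ∧/∨):
  (∀i D(i,i)) ∨ (∃i B(i))
Standardize variables apart so no two quantifiers bind the same name: i↦t.
  (∀i D(i,i)) ∨ (∃t B(t))
Finally move all quantifiers to the prefix:
  ∀i ∃t (D(i,i) ∨ B(t))
The prefix is ∀i ∃t: 1 universal, 1 existential.

1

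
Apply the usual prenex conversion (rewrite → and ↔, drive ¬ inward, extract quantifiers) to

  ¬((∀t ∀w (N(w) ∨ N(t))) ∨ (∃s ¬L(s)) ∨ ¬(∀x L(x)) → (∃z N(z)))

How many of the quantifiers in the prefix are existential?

2

Rewrite implications/biconditionals: A → B as ¬A ∨ B.
  ¬(¬((∀t ∀w (N(w) ∨ N(t))) ∨ (∃s ¬L(s)) ∨ ¬(∀x L(x))) ∨ (∃z N(z)))
Push ¬ through the quantifiers and connectives to reach negation normal form:
  ((∀t ∀w (N(w) ∨ N(t))) ∨ (∃s ¬L(s)) ∨ (∃x ¬L(x))) ∧ (∀z ¬N(z))
Finally move all quantifiers to the prefix:
  ∀t ∀w ∃s ∃x ∀z ((N(w) ∨ N(t) ∨ ¬L(s) ∨ ¬L(x)) ∧ ¬N(z))
The prefix is ∀t ∀w ∃s ∃x ∀z: 3 universal, 2 existential.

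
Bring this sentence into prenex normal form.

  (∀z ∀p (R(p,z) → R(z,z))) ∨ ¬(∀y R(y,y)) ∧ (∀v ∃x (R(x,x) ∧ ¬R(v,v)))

Rewrite implications/biconditionals: A → B as ¬A ∨ B.
  (∀z ∀p (¬R(p,z) ∨ R(z,z))) ∨ ¬(∀y R(y,y)) ∧ (∀v ∃x (R(x,x) ∧ ¬R(v,v)))
Push ¬ through the quantifiers and connectives to reach negation normal form:
  (∀z ∀p (¬R(p,z) ∨ R(z,z))) ∨ (∃y ¬R(y,y)) ∧ (∀v ∃x (R(x,x) ∧ ¬R(v,v)))
Pull the quantifiers to the front (each side's bound variable is not free in the other side):
  ∀z ∀p ∃y ∀v ∃x (¬R(p,z) ∨ R(z,z) ∨ ¬R(y,y) ∧ R(x,x) ∧ ¬R(v,v))

∀z ∀p ∃y ∀v ∃x (¬R(p,z) ∨ R(z,z) ∨ ¬R(y,y) ∧ R(x,x) ∧ ¬R(v,v))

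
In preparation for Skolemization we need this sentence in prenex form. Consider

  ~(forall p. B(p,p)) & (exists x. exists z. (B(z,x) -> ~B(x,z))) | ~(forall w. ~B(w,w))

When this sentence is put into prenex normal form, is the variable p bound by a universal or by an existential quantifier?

existential

First replace A → B with ¬A ∨ B.
  ~(forall p. B(p,p)) & (exists x. exists z. (~B(z,x) | ~B(x,z))) | ~(forall w. ~B(w,w))
Drive negations inward (¬∀x A ≡ ∃x ¬A, ¬∃x A ≡ ∀x ¬A, De Morgan for ∧/∨):
  (exists p. ~B(p,p)) & (exists x. exists z. (~B(z,x) | ~B(x,z))) | (exists w. B(w,w))
Pull the quantifiers to the front (each side's bound variable is not free in the other side):
  exists p. exists x. exists z. exists w. (~B(p,p) & (~B(z,x) | ~B(x,z)) | B(w,w))
The quantifier forall p sits under an odd number of negations (counting the antecedent side of each →), so it flips to exists p.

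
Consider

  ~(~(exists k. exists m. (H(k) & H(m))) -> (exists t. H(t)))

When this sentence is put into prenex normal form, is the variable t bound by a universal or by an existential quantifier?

universal

Eliminate → and ↔ using ¬ and ∨.
  ~(~~(exists k. exists m. (H(k) & H(m))) | (exists t. H(t)))
Push ¬ through the quantifiers and connectives to reach negation normal form:
  (forall k. forall m. (~H(k) | ~H(m))) & (forall t. ~H(t))
Extract every quantifier outward, since the variables are now distinct and don't occur free across branches:
  forall k. forall m. forall t. ((~H(k) | ~H(m)) & ~H(t))
The quantifier exists t sits under an odd number of negations (counting the antecedent side of each →), so it flips to forall t.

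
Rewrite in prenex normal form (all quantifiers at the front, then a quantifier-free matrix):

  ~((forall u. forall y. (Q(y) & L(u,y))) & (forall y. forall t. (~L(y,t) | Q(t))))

Drive negations inward (¬∀x A ≡ ∃x ¬A, ¬∃x A ≡ ∀x ¬A, De Morgan for ∧/∨):
  (exists u. exists y. (~Q(y) | ~L(u,y))) | (exists y. exists t. (L(y,t) & ~Q(t)))
Standardize variables apart so no two quantifiers bind the same name: y↦z.
  (exists u. exists y. (~Q(y) | ~L(u,y))) | (exists z. exists t. (L(z,t) & ~Q(t)))
Pull the quantifiers to the front (each side's bound variable is not free in the other side):
  exists u. exists y. exists z. exists t. (~Q(y) | ~L(u,y) | L(z,t) & ~Q(t))

exists u. exists y. exists z. exists t. (~Q(y) | ~L(u,y) | L(z,t) & ~Q(t))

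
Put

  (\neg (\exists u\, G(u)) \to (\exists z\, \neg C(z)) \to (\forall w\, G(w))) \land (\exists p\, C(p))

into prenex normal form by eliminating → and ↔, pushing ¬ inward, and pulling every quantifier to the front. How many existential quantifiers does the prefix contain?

First replace A → B with ¬A ∨ B.
  (\neg \neg (\exists u\, G(u)) \lor \neg (\exists z\, \neg C(z)) \lor (\forall w\, G(w))) \land (\exists p\, C(p))
Push ¬ through the quantifiers and connectives to reach negation normal form:
  ((\exists u\, G(u)) \lor (\forall z\, C(z)) \lor (\forall w\, G(w))) \land (\exists p\, C(p))
Extract every quantifier outward, since the variables are now distinct and don't occur free across branches:
  \exists u\, \forall z\, \forall w\, \exists p\, ((G(u) \lor C(z) \lor G(w)) \land C(p))
The prefix is \exists u \forall z \forall w \exists p: 2 universal, 2 existential.

2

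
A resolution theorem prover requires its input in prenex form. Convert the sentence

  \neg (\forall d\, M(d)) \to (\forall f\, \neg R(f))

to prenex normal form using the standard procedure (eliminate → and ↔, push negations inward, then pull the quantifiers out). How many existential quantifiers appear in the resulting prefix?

0

First replace A → B with ¬A ∨ B.
  \neg \neg (\forall d\, M(d)) \lor (\forall f\, \neg R(f))
Move each ¬ inward, flipping quantifiers it crosses:
  (\forall d\, M(d)) \lor (\forall f\, \neg R(f))
Extract every quantifier outward, since the variables are now distinct and don't occur free across branches:
  \forall d\, \forall f\, (M(d) \lor \neg R(f))
The prefix is \forall d \forall f: 2 universal, 0 existential.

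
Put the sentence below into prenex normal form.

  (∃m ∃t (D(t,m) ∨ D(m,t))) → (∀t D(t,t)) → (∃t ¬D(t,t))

∀m ∀t ∃q ∃v (¬D(t,m) ∧ ¬D(m,t) ∨ ¬D(q,q) ∨ ¬D(v,v))

Eliminate → and ↔ using ¬ and ∨.
  ¬(∃m ∃t (D(t,m) ∨ D(m,t))) ∨ ¬(∀t D(t,t)) ∨ (∃t ¬D(t,t))
Drive negations inward (¬∀x A ≡ ∃x ¬A, ¬∃x A ≡ ∀x ¬A, De Morgan for ∧/∨):
  (∀m ∀t (¬D(t,m) ∧ ¬D(m,t))) ∨ (∃t ¬D(t,t)) ∨ (∃t ¬D(t,t))
Give each quantifier a distinct variable: t↦q, t↦v.
  (∀m ∀t (¬D(t,m) ∧ ¬D(m,t))) ∨ (∃q ¬D(q,q)) ∨ (∃v ¬D(v,v))
Pull the quantifiers to the front (each side's bound variable is not free in the other side):
  ∀m ∀t ∃q ∃v (¬D(t,m) ∧ ¬D(m,t) ∨ ¬D(q,q) ∨ ¬D(v,v))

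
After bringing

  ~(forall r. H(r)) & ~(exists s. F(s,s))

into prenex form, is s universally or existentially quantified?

Push ¬ through the quantifiers and connectives to reach negation normal form:
  (exists r. ~H(r)) & (forall s. ~F(s,s))
Pull the quantifiers to the front (each side's bound variable is not free in the other side):
  exists r. forall s. (~H(r) & ~F(s,s))
The quantifier exists s sits under an odd number of negations, so it flips to forall s.

universal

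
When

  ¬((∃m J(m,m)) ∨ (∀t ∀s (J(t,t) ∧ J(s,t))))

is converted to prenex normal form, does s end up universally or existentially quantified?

existential

Move each ¬ inward, flipping quantifiers it crosses:
  (∀m ¬J(m,m)) ∧ (∃t ∃s (¬J(t,t) ∨ ¬J(s,t)))
All bound variables are already distinct, so no renaming is needed.
Finally move all quantifiers to the prefix:
  ∀m ∃t ∃s (¬J(m,m) ∧ (¬J(t,t) ∨ ¬J(s,t)))
The quantifier ∀s sits under an odd number of negations, so it flips to ∃s.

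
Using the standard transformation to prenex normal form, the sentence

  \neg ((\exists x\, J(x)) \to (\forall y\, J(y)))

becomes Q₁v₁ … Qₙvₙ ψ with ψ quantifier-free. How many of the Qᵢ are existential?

First replace A → B with ¬A ∨ B.
  \neg (\neg (\exists x\, J(x)) \lor (\forall y\, J(y)))
Move each ¬ inward, flipping quantifiers it crosses:
  (\exists x\, J(x)) \land (\exists y\, \neg J(y))
All bound variables are already distinct, so no renaming is needed.
Pull the quantifiers to the front (each side's bound variable is not free in the other side):
  \exists x\, \exists y\, (J(x) \land \neg J(y))
The prefix is \exists x \exists y: 0 universal, 2 existential.

2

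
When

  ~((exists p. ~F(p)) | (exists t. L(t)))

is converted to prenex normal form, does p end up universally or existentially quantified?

Push ¬ through the quantifiers and connectives to reach negation normal form:
  (forall p. F(p)) & (forall t. ~L(t))
All bound variables are already distinct, so no renaming is needed.
Pull the quantifiers to the front (each side's bound variable is not free in the other side):
  forall p. forall t. (F(p) & ~L(t))
The quantifier exists p sits under an odd number of negations, so it flips to forall p.

universal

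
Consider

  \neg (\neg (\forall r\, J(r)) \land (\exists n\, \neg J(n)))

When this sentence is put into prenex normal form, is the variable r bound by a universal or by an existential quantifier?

Push ¬ through the quantifiers and connectives to reach negation normal form:
  (\forall r\, J(r)) \lor (\forall n\, J(n))
Pull the quantifiers to the front (each side's bound variable is not free in the other side):
  \forall r\, \forall n\, (J(r) \lor J(n))
The quantifier \forall r sits under an even number of negations, so it remains universal.

universal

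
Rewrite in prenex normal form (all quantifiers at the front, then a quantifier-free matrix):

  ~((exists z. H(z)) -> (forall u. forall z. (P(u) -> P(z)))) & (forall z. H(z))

exists z. exists u. exists x. forall q. (H(z) & P(u) & ~P(x) & H(q))

First replace A → B with ¬A ∨ B.
  ~(~(exists z. H(z)) | (forall u. forall z. (~P(u) | P(z)))) & (forall z. H(z))
Move each ¬ inward, flipping quantifiers it crosses:
  (exists z. H(z)) & (exists u. exists z. (P(u) & ~P(z))) & (forall z. H(z))
Rename bound variables to avoid capture: z↦x, z↦q.
  (exists z. H(z)) & (exists u. exists x. (P(u) & ~P(x))) & (forall q. H(q))
Extract every quantifier outward, since the variables are now distinct and don't occur free across branches:
  exists z. exists u. exists x. forall q. (H(z) & P(u) & ~P(x) & H(q))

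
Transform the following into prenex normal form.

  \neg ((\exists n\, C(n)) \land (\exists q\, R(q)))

\forall n\, \forall q\, (\neg C(n) \lor \neg R(q))

Drive negations inward (¬∀x A ≡ ∃x ¬A, ¬∃x A ≡ ∀x ¬A, De Morgan for ∧/∨):
  (\forall n\, \neg C(n)) \lor (\forall q\, \neg R(q))
Finally move all quantifiers to the prefix:
  \forall n\, \forall q\, (\neg C(n) \lor \neg R(q))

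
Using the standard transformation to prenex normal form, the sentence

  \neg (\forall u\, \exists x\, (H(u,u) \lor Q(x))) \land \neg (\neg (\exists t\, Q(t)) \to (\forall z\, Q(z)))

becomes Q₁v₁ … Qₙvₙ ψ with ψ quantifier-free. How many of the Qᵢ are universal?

Eliminate → and ↔ using ¬ and ∨.
  \neg (\forall u\, \exists x\, (H(u,u) \lor Q(x))) \land \neg (\neg \neg (\exists t\, Q(t)) \lor (\forall z\, Q(z)))
Move each ¬ inward, flipping quantifiers it crosses:
  (\exists u\, \forall x\, (\neg H(u,u) \land \neg Q(x))) \land (\forall t\, \neg Q(t)) \land (\exists z\, \neg Q(z))
Pull the quantifiers to the front (each side's bound variable is not free in the other side):
  \exists u\, \forall x\, \forall t\, \exists z\, (\neg H(u,u) \land \neg Q(x) \land \neg Q(t) \land \neg Q(z))
The prefix is \exists u \forall x \forall t \exists z: 2 universal, 2 existential.

2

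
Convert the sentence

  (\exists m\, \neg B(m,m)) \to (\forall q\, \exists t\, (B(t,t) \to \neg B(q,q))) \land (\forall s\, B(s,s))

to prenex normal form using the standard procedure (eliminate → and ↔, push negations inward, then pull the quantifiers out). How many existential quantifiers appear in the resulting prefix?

Rewrite implications/biconditionals: A → B as ¬A ∨ B.
  \neg (\exists m\, \neg B(m,m)) \lor (\forall q\, \exists t\, (\neg B(t,t) \lor \neg B(q,q))) \land (\forall s\, B(s,s))
Move each ¬ inward, flipping quantifiers it crosses:
  (\forall m\, B(m,m)) \lor (\forall q\, \exists t\, (\neg B(t,t) \lor \neg B(q,q))) \land (\forall s\, B(s,s))
Extract every quantifier outward, since the variables are now distinct and don't occur free across branches:
  \forall m\, \forall q\, \exists t\, \forall s\, (B(m,m) \lor (\neg B(t,t) \lor \neg B(q,q)) \land B(s,s))
The prefix is \forall m \forall q \exists t \forall s: 3 universal, 1 existential.

1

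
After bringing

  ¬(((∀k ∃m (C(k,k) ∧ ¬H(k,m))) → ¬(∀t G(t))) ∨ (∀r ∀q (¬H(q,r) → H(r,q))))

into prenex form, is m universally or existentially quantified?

Eliminate → and ↔ using ¬ and ∨.
  ¬(¬(∀k ∃m (C(k,k) ∧ ¬H(k,m))) ∨ ¬(∀t G(t)) ∨ (∀r ∀q (¬¬H(q,r) ∨ H(r,q))))
Push ¬ through the quantifiers and connectives to reach negation normal form:
  (∀k ∃m (C(k,k) ∧ ¬H(k,m))) ∧ (∀t G(t)) ∧ (∃r ∃q (¬H(q,r) ∧ ¬H(r,q)))
All bound variables are already distinct, so no renaming is needed.
Pull the quantifiers to the front (each side's bound variable is not free in the other side):
  ∀k ∃m ∀t ∃r ∃q (C(k,k) ∧ ¬H(k,m) ∧ G(t) ∧ ¬H(q,r) ∧ ¬H(r,q))
The quantifier ∃m sits under an even number of negations (counting the antecedent side of each →), so it remains existential.

existential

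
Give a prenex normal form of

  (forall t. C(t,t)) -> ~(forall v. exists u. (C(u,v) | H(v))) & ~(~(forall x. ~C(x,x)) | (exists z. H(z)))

Rewrite implications/biconditionals: A → B as ¬A ∨ B.
  ~(forall t. C(t,t)) | ~(forall v. exists u. (C(u,v) | H(v))) & ~(~(forall x. ~C(x,x)) | (exists z. H(z)))
Move each ¬ inward, flipping quantifiers it crosses:
  (exists t. ~C(t,t)) | (exists v. forall u. (~C(u,v) & ~H(v))) & (forall x. ~C(x,x)) & (forall z. ~H(z))
Extract every quantifier outward, since the variables are now distinct and don't occur free across branches:
  exists t. exists v. forall u. forall x. forall z. (~C(t,t) | ~C(u,v) & ~H(v) & ~C(x,x) & ~H(z))

exists t. exists v. forall u. forall x. forall z. (~C(t,t) | ~C(u,v) & ~H(v) & ~C(x,x) & ~H(z))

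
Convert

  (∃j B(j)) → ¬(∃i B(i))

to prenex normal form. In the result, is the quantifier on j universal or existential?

universal

First replace A → B with ¬A ∨ B.
  ¬(∃j B(j)) ∨ ¬(∃i B(i))
Move each ¬ inward, flipping quantifiers it crosses:
  (∀j ¬B(j)) ∨ (∀i ¬B(i))
All bound variables are already distinct, so no renaming is needed.
Finally move all quantifiers to the prefix:
  ∀j ∀i (¬B(j) ∨ ¬B(i))
The quantifier ∃j sits under an odd number of negations (counting the antecedent side of each →), so it flips to ∀j.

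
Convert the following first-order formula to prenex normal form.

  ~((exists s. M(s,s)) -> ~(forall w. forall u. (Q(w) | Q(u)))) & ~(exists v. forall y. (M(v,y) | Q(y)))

First replace A → B with ¬A ∨ B.
  ~(~(exists s. M(s,s)) | ~(forall w. forall u. (Q(w) | Q(u)))) & ~(exists v. forall y. (M(v,y) | Q(y)))
Move each ¬ inward, flipping quantifiers it crosses:
  (exists s. M(s,s)) & (forall w. forall u. (Q(w) | Q(u))) & (forall v. exists y. (~M(v,y) & ~Q(y)))
Finally move all quantifiers to the prefix:
  exists s. forall w. forall u. forall v. exists y. (M(s,s) & (Q(w) | Q(u)) & ~M(v,y) & ~Q(y))

exists s. forall w. forall u. forall v. exists y. (M(s,s) & (Q(w) | Q(u)) & ~M(v,y) & ~Q(y))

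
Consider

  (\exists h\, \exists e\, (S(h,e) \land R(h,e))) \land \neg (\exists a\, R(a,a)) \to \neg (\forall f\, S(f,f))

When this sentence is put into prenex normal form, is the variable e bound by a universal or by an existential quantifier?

Rewrite implications/biconditionals: A → B as ¬A ∨ B.
  \neg ((\exists h\, \exists e\, (S(h,e) \land R(h,e))) \land \neg (\exists a\, R(a,a))) \lor \neg (\forall f\, S(f,f))
Drive negations inward (¬∀x A ≡ ∃x ¬A, ¬∃x A ≡ ∀x ¬A, De Morgan for ∧/∨):
  (\forall h\, \forall e\, (\neg S(h,e) \lor \neg R(h,e))) \lor (\exists a\, R(a,a)) \lor (\exists f\, \neg S(f,f))
Pull the quantifiers to the front (each side's bound variable is not free in the other side):
  \forall h\, \forall e\, \exists a\, \exists f\, (\neg S(h,e) \lor \neg R(h,e) \lor R(a,a) \lor \neg S(f,f))
The quantifier \exists e sits under an odd number of negations (counting the antecedent side of each →), so it flips to \forall e.

universal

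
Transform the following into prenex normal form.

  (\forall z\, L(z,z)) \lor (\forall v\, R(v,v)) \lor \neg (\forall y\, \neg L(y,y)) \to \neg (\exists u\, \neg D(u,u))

First replace A → B with ¬A ∨ B.
  \neg ((\forall z\, L(z,z)) \lor (\forall v\, R(v,v)) \lor \neg (\forall y\, \neg L(y,y))) \lor \neg (\exists u\, \neg D(u,u))
Push ¬ through the quantifiers and connectives to reach negation normal form:
  (\exists z\, \neg L(z,z)) \land (\exists v\, \neg R(v,v)) \land (\forall y\, \neg L(y,y)) \lor (\forall u\, D(u,u))
All bound variables are already distinct, so no renaming is needed.
Pull the quantifiers to the front (each side's bound variable is not free in the other side):
  \exists z\, \exists v\, \forall y\, \forall u\, (\neg L(z,z) \land \neg R(v,v) \land \neg L(y,y) \lor D(u,u))

\exists z\, \exists v\, \forall y\, \forall u\, (\neg L(z,z) \land \neg R(v,v) \land \neg L(y,y) \lor D(u,u))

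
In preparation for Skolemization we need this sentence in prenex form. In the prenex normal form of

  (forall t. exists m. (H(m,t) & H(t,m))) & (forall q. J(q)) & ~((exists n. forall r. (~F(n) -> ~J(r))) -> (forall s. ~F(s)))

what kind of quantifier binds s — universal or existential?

Eliminate → and ↔ using ¬ and ∨.
  (forall t. exists m. (H(m,t) & H(t,m))) & (forall q. J(q)) & ~(~(exists n. forall r. (~~F(n) | ~J(r))) | (forall s. ~F(s)))
Push ¬ through the quantifiers and connectives to reach negation normal form:
  (forall t. exists m. (H(m,t) & H(t,m))) & (forall q. J(q)) & (exists n. forall r. (F(n) | ~J(r))) & (exists s. F(s))
All bound variables are already distinct, so no renaming is needed.
Finally move all quantifiers to the prefix:
  forall t. exists m. forall q. exists n. forall r. exists s. (H(m,t) & H(t,m) & J(q) & (F(n) | ~J(r)) & F(s))
The quantifier forall s sits under an odd number of negations (counting the antecedent side of each →), so it flips to exists s.

existential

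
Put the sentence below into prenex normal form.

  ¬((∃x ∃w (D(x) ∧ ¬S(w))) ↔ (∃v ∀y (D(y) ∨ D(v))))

∃x ∃w ∀v ∃y ∃z ∀u ∀x1 ∀v1 (D(x) ∧ ¬S(w) ∧ ¬D(y) ∧ ¬D(v) ∨ (D(u) ∨ D(z)) ∧ (¬D(x1) ∨ S(v1)))

Eliminate → and ↔ using ¬ and ∨; A ↔ B as (¬A ∨ B) ∧ (¬B ∨ A).
  ¬((¬(∃x ∃w (D(x) ∧ ¬S(w))) ∨ (∃v ∀y (D(y) ∨ D(v)))) ∧ (¬(∃v ∀y (D(y) ∨ D(v))) ∨ (∃x ∃w (D(x) ∧ ¬S(w)))))
Drive negations inward (¬∀x A ≡ ∃x ¬A, ¬∃x A ≡ ∀x ¬A, De Morgan for ∧/∨):
  (∃x ∃w (D(x) ∧ ¬S(w))) ∧ (∀v ∃y (¬D(y) ∧ ¬D(v))) ∨ (∃v ∀y (D(y) ∨ D(v))) ∧ (∀x ∀w (¬D(x) ∨ S(w)))
Give each quantifier a distinct variable: v↦z, y↦u, x↦x1, w↦v1.
  (∃x ∃w (D(x) ∧ ¬S(w))) ∧ (∀v ∃y (¬D(y) ∧ ¬D(v))) ∨ (∃z ∀u (D(u) ∨ D(z))) ∧ (∀x1 ∀v1 (¬D(x1) ∨ S(v1)))
Extract every quantifier outward, since the variables are now distinct and don't occur free across branches:
  ∃x ∃w ∀v ∃y ∃z ∀u ∀x1 ∀v1 (D(x) ∧ ¬S(w) ∧ ¬D(y) ∧ ¬D(v) ∨ (D(u) ∨ D(z)) ∧ (¬D(x1) ∨ S(v1)))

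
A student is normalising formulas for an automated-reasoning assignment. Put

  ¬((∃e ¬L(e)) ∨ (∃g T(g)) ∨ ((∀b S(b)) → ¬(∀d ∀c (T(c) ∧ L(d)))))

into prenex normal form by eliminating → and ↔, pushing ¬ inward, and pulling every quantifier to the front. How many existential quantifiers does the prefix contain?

Eliminate → and ↔ using ¬ and ∨.
  ¬((∃e ¬L(e)) ∨ (∃g T(g)) ∨ ¬(∀b S(b)) ∨ ¬(∀d ∀c (T(c) ∧ L(d))))
Move each ¬ inward, flipping quantifiers it crosses:
  (∀e L(e)) ∧ (∀g ¬T(g)) ∧ (∀b S(b)) ∧ (∀d ∀c (T(c) ∧ L(d)))
Pull the quantifiers to the front (each side's bound variable is not free in the other side):
  ∀e ∀g ∀b ∀d ∀c (L(e) ∧ ¬T(g) ∧ S(b) ∧ T(c) ∧ L(d))
The prefix is ∀e ∀g ∀b ∀d ∀c: 5 universal, 0 existential.

0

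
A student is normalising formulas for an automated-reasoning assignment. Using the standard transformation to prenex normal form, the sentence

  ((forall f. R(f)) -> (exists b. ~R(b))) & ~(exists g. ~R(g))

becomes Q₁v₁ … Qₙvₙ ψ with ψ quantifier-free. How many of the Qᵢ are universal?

1

First replace A → B with ¬A ∨ B.
  (~(forall f. R(f)) | (exists b. ~R(b))) & ~(exists g. ~R(g))
Push ¬ through the quantifiers and connectives to reach negation normal form:
  ((exists f. ~R(f)) | (exists b. ~R(b))) & (forall g. R(g))
Pull the quantifiers to the front (each side's bound variable is not free in the other side):
  exists f. exists b. forall g. ((~R(f) | ~R(b)) & R(g))
The prefix is exists f exists b forall g: 1 universal, 2 existential.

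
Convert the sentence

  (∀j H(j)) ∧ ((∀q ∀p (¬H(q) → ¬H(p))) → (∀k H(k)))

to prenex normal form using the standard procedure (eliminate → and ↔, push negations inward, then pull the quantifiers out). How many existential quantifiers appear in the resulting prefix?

2

First replace A → B with ¬A ∨ B.
  (∀j H(j)) ∧ (¬(∀q ∀p (¬¬H(q) ∨ ¬H(p))) ∨ (∀k H(k)))
Push ¬ through the quantifiers and connectives to reach negation normal form:
  (∀j H(j)) ∧ ((∃q ∃p (¬H(q) ∧ H(p))) ∨ (∀k H(k)))
Pull the quantifiers to the front (each side's bound variable is not free in the other side):
  ∀j ∃q ∃p ∀k (H(j) ∧ (¬H(q) ∧ H(p) ∨ H(k)))
The prefix is ∀j ∃q ∃p ∀k: 2 universal, 2 existential.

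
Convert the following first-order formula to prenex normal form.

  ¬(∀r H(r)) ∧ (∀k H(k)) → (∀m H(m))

Eliminate → and ↔ using ¬ and ∨.
  ¬(¬(∀r H(r)) ∧ (∀k H(k))) ∨ (∀m H(m))
Move each ¬ inward, flipping quantifiers it crosses:
  (∀r H(r)) ∨ (∃k ¬H(k)) ∨ (∀m H(m))
All bound variables are already distinct, so no renaming is needed.
Finally move all quantifiers to the prefix:
  ∀r ∃k ∀m (H(r) ∨ ¬H(k) ∨ H(m))

∀r ∃k ∀m (H(r) ∨ ¬H(k) ∨ H(m))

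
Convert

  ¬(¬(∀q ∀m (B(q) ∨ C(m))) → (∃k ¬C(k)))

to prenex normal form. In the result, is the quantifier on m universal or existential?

Eliminate → and ↔ using ¬ and ∨.
  ¬(¬¬(∀q ∀m (B(q) ∨ C(m))) ∨ (∃k ¬C(k)))
Push ¬ through the quantifiers and connectives to reach negation normal form:
  (∃q ∃m (¬B(q) ∧ ¬C(m))) ∧ (∀k C(k))
All bound variables are already distinct, so no renaming is needed.
Extract every quantifier outward, since the variables are now distinct and don't occur free across branches:
  ∃q ∃m ∀k (¬B(q) ∧ ¬C(m) ∧ C(k))
The quantifier ∀m sits under an odd number of negations (counting the antecedent side of each →), so it flips to ∃m.

existential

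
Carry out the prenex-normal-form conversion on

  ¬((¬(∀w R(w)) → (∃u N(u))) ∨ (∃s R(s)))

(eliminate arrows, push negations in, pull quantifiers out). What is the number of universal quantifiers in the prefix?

Rewrite implications/biconditionals: A → B as ¬A ∨ B.
  ¬(¬¬(∀w R(w)) ∨ (∃u N(u)) ∨ (∃s R(s)))
Drive negations inward (¬∀x A ≡ ∃x ¬A, ¬∃x A ≡ ∀x ¬A, De Morgan for ∧/∨):
  (∃w ¬R(w)) ∧ (∀u ¬N(u)) ∧ (∀s ¬R(s))
Extract every quantifier outward, since the variables are now distinct and don't occur free across branches:
  ∃w ∀u ∀s (¬R(w) ∧ ¬N(u) ∧ ¬R(s))
The prefix is ∃w ∀u ∀s: 2 universal, 1 existential.

2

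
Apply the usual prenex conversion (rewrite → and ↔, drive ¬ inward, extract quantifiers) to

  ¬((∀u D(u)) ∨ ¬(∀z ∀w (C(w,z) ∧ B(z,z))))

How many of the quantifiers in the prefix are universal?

Drive negations inward (¬∀x A ≡ ∃x ¬A, ¬∃x A ≡ ∀x ¬A, De Morgan for ∧/∨):
  (∃u ¬D(u)) ∧ (∀z ∀w (C(w,z) ∧ B(z,z)))
Finally move all quantifiers to the prefix:
  ∃u ∀z ∀w (¬D(u) ∧ C(w,z) ∧ B(z,z))
The prefix is ∃u ∀z ∀w: 2 universal, 1 existential.

2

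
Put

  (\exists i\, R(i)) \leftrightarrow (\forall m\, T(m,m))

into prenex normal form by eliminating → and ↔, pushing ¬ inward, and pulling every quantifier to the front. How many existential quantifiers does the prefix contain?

2

First replace A → B with ¬A ∨ B; A ↔ B as (¬A ∨ B) ∧ (¬B ∨ A).
  (\neg (\exists i\, R(i)) \lor (\forall m\, T(m,m))) \land (\neg (\forall m\, T(m,m)) \lor (\exists i\, R(i)))
Move each ¬ inward, flipping quantifiers it crosses:
  ((\forall i\, \neg R(i)) \lor (\forall m\, T(m,m))) \land ((\exists m\, \neg T(m,m)) \lor (\exists i\, R(i)))
Give each quantifier a distinct variable: m↦y, i↦u.
  ((\forall i\, \neg R(i)) \lor (\forall m\, T(m,m))) \land ((\exists y\, \neg T(y,y)) \lor (\exists u\, R(u)))
Pull the quantifiers to the front (each side's bound variable is not free in the other side):
  \forall i\, \forall m\, \exists y\, \exists u\, ((\neg R(i) \lor T(m,m)) \land (\neg T(y,y) \lor R(u)))
The prefix is \forall i \forall m \exists y \exists u: 2 universal, 2 existential.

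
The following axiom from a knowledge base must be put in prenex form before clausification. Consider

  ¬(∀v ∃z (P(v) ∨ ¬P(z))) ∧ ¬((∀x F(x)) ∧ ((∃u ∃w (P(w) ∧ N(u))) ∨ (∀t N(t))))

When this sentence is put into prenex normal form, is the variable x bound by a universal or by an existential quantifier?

Move each ¬ inward, flipping quantifiers it crosses:
  (∃v ∀z (¬P(v) ∧ P(z))) ∧ ((∃x ¬F(x)) ∨ (∀u ∀w (¬P(w) ∨ ¬N(u))) ∧ (∃t ¬N(t)))
All bound variables are already distinct, so no renaming is needed.
Extract every quantifier outward, since the variables are now distinct and don't occur free across branches:
  ∃v ∀z ∃x ∀u ∀w ∃t (¬P(v) ∧ P(z) ∧ (¬F(x) ∨ (¬P(w) ∨ ¬N(u)) ∧ ¬N(t)))
The quantifier ∀x sits under an odd number of negations, so it flips to ∃x.

existential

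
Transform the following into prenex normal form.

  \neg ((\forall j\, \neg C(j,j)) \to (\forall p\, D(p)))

\forall j\, \exists p\, (\neg C(j,j) \land \neg D(p))

Rewrite implications/biconditionals: A → B as ¬A ∨ B.
  \neg (\neg (\forall j\, \neg C(j,j)) \lor (\forall p\, D(p)))
Push ¬ through the quantifiers and connectives to reach negation normal form:
  (\forall j\, \neg C(j,j)) \land (\exists p\, \neg D(p))
Extract every quantifier outward, since the variables are now distinct and don't occur free across branches:
  \forall j\, \exists p\, (\neg C(j,j) \land \neg D(p))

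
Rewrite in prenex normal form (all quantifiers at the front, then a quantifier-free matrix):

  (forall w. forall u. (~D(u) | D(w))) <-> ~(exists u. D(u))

Rewrite implications/biconditionals: A → B as ¬A ∨ B; A ↔ B as (¬A ∨ B) ∧ (¬B ∨ A).
  (~(forall w. forall u. (~D(u) | D(w))) | ~(exists u. D(u))) & (~~(exists u. D(u)) | (forall w. forall u. (~D(u) | D(w))))
Push ¬ through the quantifiers and connectives to reach negation normal form:
  ((exists w. exists u. (D(u) & ~D(w))) | (forall u. ~D(u))) & ((exists u. D(u)) | (forall w. forall u. (~D(u) | D(w))))
Standardize variables apart so no two quantifiers bind the same name: u↦y1, u↦z1, w↦s, u↦z.
  ((exists w. exists u. (D(u) & ~D(w))) | (forall y1. ~D(y1))) & ((exists z1. D(z1)) | (forall s. forall z. (~D(z) | D(s))))
Finally move all quantifiers to the prefix:
  exists w. exists u. forall y1. exists z1. forall s. forall z. ((D(u) & ~D(w) | ~D(y1)) & (D(z1) | ~D(z) | D(s)))

exists w. exists u. forall y1. exists z1. forall s. forall z. ((D(u) & ~D(w) | ~D(y1)) & (D(z1) | ~D(z) | D(s)))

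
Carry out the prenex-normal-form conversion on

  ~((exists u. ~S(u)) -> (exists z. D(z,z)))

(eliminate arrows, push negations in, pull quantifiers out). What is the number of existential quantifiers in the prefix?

1

First replace A → B with ¬A ∨ B.
  ~(~(exists u. ~S(u)) | (exists z. D(z,z)))
Push ¬ through the quantifiers and connectives to reach negation normal form:
  (exists u. ~S(u)) & (forall z. ~D(z,z))
All bound variables are already distinct, so no renaming is needed.
Finally move all quantifiers to the prefix:
  exists u. forall z. (~S(u) & ~D(z,z))
The prefix is exists u forall z: 1 universal, 1 existential.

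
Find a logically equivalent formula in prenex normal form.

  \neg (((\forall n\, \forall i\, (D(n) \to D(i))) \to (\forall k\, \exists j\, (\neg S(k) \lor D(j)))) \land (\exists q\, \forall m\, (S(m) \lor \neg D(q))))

\forall n\, \forall i\, \exists k\, \forall j\, \forall q\, \exists m\, ((\neg D(n) \lor D(i)) \land S(k) \land \neg D(j) \lor \neg S(m) \land D(q))

Eliminate → and ↔ using ¬ and ∨.
  \neg ((\neg (\forall n\, \forall i\, (\neg D(n) \lor D(i))) \lor (\forall k\, \exists j\, (\neg S(k) \lor D(j)))) \land (\exists q\, \forall m\, (S(m) \lor \neg D(q))))
Push ¬ through the quantifiers and connectives to reach negation normal form:
  (\forall n\, \forall i\, (\neg D(n) \lor D(i))) \land (\exists k\, \forall j\, (S(k) \land \neg D(j))) \lor (\forall q\, \exists m\, (\neg S(m) \land D(q)))
All bound variables are already distinct, so no renaming is needed.
Finally move all quantifiers to the prefix:
  \forall n\, \forall i\, \exists k\, \forall j\, \forall q\, \exists m\, ((\neg D(n) \lor D(i)) \land S(k) \land \neg D(j) \lor \neg S(m) \land D(q))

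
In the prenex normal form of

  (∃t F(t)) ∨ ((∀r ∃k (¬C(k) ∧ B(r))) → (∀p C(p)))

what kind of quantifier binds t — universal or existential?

existential

First replace A → B with ¬A ∨ B.
  (∃t F(t)) ∨ ¬(∀r ∃k (¬C(k) ∧ B(r))) ∨ (∀p C(p))
Push ¬ through the quantifiers and connectives to reach negation normal form:
  (∃t F(t)) ∨ (∃r ∀k (C(k) ∨ ¬B(r))) ∨ (∀p C(p))
All bound variables are already distinct, so no renaming is needed.
Finally move all quantifiers to the prefix:
  ∃t ∃r ∀k ∀p (F(t) ∨ C(k) ∨ ¬B(r) ∨ C(p))
The quantifier ∃t sits under an even number of negations (counting the antecedent side of each →), so it remains existential.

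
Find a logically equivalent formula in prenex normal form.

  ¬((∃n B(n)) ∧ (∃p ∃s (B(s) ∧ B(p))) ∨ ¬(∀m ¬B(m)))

Push ¬ through the quantifiers and connectives to reach negation normal form:
  ((∀n ¬B(n)) ∨ (∀p ∀s (¬B(s) ∨ ¬B(p)))) ∧ (∀m ¬B(m))
All bound variables are already distinct, so no renaming is needed.
Extract every quantifier outward, since the variables are now distinct and don't occur free across branches:
  ∀n ∀p ∀s ∀m ((¬B(n) ∨ ¬B(s) ∨ ¬B(p)) ∧ ¬B(m))

∀n ∀p ∀s ∀m ((¬B(n) ∨ ¬B(s) ∨ ¬B(p)) ∧ ¬B(m))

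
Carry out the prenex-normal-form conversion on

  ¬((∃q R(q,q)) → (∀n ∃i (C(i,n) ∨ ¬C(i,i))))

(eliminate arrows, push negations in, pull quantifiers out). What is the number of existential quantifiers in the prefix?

2

Eliminate → and ↔ using ¬ and ∨.
  ¬(¬(∃q R(q,q)) ∨ (∀n ∃i (C(i,n) ∨ ¬C(i,i))))
Move each ¬ inward, flipping quantifiers it crosses:
  (∃q R(q,q)) ∧ (∃n ∀i (¬C(i,n) ∧ C(i,i)))
All bound variables are already distinct, so no renaming is needed.
Extract every quantifier outward, since the variables are now distinct and don't occur free across branches:
  ∃q ∃n ∀i (R(q,q) ∧ ¬C(i,n) ∧ C(i,i))
The prefix is ∃q ∃n ∀i: 1 universal, 2 existential.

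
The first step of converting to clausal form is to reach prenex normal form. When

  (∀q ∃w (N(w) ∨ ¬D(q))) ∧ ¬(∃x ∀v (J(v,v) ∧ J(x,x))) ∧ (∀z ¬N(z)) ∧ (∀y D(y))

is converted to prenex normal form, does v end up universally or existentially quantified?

Drive negations inward (¬∀x A ≡ ∃x ¬A, ¬∃x A ≡ ∀x ¬A, De Morgan for ∧/∨):
  (∀q ∃w (N(w) ∨ ¬D(q))) ∧ (∀x ∃v (¬J(v,v) ∨ ¬J(x,x))) ∧ (∀z ¬N(z)) ∧ (∀y D(y))
All bound variables are already distinct, so no renaming is needed.
Extract every quantifier outward, since the variables are now distinct and don't occur free across branches:
  ∀q ∃w ∀x ∃v ∀z ∀y ((N(w) ∨ ¬D(q)) ∧ (¬J(v,v) ∨ ¬J(x,x)) ∧ ¬N(z) ∧ D(y))
The quantifier ∀v sits under an odd number of negations, so it flips to ∃v.

existential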